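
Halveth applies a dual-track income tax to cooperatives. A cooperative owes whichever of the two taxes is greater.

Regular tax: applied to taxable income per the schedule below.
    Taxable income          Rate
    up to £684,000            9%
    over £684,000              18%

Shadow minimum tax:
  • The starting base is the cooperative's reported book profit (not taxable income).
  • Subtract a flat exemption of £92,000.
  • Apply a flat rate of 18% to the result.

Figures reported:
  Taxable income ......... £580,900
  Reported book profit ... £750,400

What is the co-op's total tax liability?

£118,512

Shadow minimum tax:
  Base (reported book profit): £750,400
  Less exemption £92,000 → base £658,400
  £658,400 × 18% = £118,512

Regular tax:
  £580,900 × 9% = £52,281

£118,512 > £52,281, so the shadow minimum tax is the binding amount.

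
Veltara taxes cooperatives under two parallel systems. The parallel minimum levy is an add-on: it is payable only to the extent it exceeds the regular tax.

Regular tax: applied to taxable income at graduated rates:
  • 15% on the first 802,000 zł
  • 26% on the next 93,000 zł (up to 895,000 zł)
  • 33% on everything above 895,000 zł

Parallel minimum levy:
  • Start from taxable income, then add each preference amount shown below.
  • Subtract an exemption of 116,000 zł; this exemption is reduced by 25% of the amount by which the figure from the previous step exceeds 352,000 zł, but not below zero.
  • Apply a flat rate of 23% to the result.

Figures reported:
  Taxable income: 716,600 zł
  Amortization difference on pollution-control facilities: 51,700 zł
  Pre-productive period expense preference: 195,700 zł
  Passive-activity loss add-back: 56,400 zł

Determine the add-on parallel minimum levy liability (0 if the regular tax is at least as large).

Parallel minimum levy:
  Adjusted income: 716,600 zł + 51,700 zł + 195,700 zł + 56,400 zł = 1,020,400 zł
  Exemption: 25% × (1,020,400 zł − 352,000 zł) = 167,100 zł ≥ 116,000 zł, so the exemption is fully phased out
  Base: 1,020,400 zł − 0 zł = 1,020,400 zł
  1,020,400 zł × 23% = 234,692 zł

Regular tax:
  716,600 zł × 15% = 107,490 zł

Excess of parallel minimum levy over regular tax: 234,692 zł − 107,490 zł = 127,202 zł.

127,202 zł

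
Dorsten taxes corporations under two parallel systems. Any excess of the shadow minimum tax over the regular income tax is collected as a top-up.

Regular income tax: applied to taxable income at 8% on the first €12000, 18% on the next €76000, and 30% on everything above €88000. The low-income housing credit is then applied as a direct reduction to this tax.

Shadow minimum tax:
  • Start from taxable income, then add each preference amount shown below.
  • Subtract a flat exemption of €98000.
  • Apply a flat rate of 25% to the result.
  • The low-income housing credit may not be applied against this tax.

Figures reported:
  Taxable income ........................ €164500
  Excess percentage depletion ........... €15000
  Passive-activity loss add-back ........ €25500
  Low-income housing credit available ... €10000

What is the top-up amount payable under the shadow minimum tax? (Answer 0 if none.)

€0

Shadow minimum tax:
  Adjusted income: €164500 + €15000 + €25500 = €205000
  Less exemption €98000 → base €107000
  €107000 × 25% = €26750

Regular income tax:
  €12000 × 8% = €960
  €76000 × 18% = €13680
  €76500 × 30% = €22950
  → €37590
  Less low-income housing credit €10000 → €27590

€26750 ≤ €27590, so no add-on is due.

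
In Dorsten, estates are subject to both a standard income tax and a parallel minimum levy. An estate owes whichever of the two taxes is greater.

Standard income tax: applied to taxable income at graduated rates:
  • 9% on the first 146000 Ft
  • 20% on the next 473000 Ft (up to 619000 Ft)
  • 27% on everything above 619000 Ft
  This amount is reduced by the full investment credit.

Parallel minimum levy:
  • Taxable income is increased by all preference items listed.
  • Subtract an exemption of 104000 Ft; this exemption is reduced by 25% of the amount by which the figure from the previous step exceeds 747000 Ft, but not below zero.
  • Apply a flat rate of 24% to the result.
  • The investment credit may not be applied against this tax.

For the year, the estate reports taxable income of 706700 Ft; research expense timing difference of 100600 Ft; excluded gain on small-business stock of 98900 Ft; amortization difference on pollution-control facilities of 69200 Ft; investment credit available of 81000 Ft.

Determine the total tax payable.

222840 Ft

Standard income tax:
  146000 Ft × 9% = 13140 Ft
  473000 Ft × 20% = 94600 Ft
  87700 Ft × 27% = 23679 Ft
  → 131419 Ft
  Less investment credit 81000 Ft → 50419 Ft

Parallel minimum levy:
  Adjusted income: 706700 Ft + 100600 Ft + 98900 Ft + 69200 Ft = 975400 Ft
  Exemption: 104000 Ft − 25% × (975400 Ft − 747000 Ft) = 104000 Ft − 57100 Ft = 46900 Ft
  Base: 975400 Ft − 46900 Ft = 928500 Ft
  928500 Ft × 24% = 222840 Ft

222840 Ft > 50419 Ft, so the parallel minimum levy is the binding amount.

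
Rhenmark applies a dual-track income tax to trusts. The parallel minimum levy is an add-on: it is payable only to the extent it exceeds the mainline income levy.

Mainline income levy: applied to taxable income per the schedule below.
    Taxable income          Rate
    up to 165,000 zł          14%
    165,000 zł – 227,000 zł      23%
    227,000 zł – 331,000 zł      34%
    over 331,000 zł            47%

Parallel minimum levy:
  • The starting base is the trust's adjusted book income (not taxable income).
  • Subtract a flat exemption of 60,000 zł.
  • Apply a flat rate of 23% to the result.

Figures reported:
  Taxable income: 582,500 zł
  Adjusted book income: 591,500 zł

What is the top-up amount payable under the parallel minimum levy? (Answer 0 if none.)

Parallel minimum levy:
  Base (adjusted book income): 591,500 zł
  Less exemption 60,000 zł → base 531,500 zł
  531,500 zł × 23% = 122,245 zł

Mainline income levy:
  165,000 zł × 14% = 23,100 zł
  62,000 zł × 23% = 14,260 zł
  104,000 zł × 34% = 35,360 zł
  251,500 zł × 47% = 118,205 zł
  → 190,925 zł

122,245 zł ≤ 190,925 zł, so no add-on is due.

0 zł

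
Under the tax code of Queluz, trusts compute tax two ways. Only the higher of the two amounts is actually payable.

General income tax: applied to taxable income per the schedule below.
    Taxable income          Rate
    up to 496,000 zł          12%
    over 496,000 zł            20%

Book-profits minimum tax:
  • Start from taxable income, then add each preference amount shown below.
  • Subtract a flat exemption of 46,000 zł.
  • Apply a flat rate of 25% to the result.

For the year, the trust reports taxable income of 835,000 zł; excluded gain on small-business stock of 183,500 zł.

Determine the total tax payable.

Book-profits minimum tax:
  Adjusted income: 835,000 zł + 183,500 zł = 1,018,500 zł
  Less exemption 46,000 zł → base 972,500 zł
  972,500 zł × 25% = 243,125 zł

General income tax:
  496,000 zł × 12% = 59,520 zł
  339,000 zł × 20% = 67,800 zł
  → 127,320 zł

243,125 zł > 127,320 zł, so the book-profits minimum tax is the binding amount.

243,125 zł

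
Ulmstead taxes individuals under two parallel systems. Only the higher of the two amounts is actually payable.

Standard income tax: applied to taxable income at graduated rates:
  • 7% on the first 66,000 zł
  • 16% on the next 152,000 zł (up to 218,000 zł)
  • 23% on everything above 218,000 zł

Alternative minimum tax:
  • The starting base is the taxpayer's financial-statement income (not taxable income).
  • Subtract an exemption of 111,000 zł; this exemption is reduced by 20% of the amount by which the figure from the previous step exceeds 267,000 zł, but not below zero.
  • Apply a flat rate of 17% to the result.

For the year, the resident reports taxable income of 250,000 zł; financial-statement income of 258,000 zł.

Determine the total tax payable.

Alternative minimum tax:
  Base (financial-statement income): 258,000 zł
  Exemption: 258,000 zł ≤ 267,000 zł, so full 111,000 zł applies
  Base: 258,000 zł − 111,000 zł = 147,000 zł
  147,000 zł × 17% = 24,990 zł

Standard income tax:
  66,000 zł × 7% = 4,620 zł
  152,000 zł × 16% = 24,320 zł
  32,000 zł × 23% = 7,360 zł
  → 36,300 zł

36,300 zł > 24,990 zł, so the standard income tax governs.

36,300 zł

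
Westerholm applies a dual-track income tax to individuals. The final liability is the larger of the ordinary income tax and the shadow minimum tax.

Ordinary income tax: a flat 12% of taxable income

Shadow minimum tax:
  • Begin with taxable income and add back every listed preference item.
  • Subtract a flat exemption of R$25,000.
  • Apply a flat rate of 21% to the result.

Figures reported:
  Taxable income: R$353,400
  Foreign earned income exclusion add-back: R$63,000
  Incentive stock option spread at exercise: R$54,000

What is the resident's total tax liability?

R$93,534

Shadow minimum tax:
  Adjusted income: R$353,400 + R$63,000 + R$54,000 = R$470,400
  Less exemption R$25,000 → base R$445,400
  R$445,400 × 21% = R$93,534

Ordinary income tax:
  R$353,400 × 12% = R$42,408

R$93,534 > R$42,408, so the shadow minimum tax is the binding amount.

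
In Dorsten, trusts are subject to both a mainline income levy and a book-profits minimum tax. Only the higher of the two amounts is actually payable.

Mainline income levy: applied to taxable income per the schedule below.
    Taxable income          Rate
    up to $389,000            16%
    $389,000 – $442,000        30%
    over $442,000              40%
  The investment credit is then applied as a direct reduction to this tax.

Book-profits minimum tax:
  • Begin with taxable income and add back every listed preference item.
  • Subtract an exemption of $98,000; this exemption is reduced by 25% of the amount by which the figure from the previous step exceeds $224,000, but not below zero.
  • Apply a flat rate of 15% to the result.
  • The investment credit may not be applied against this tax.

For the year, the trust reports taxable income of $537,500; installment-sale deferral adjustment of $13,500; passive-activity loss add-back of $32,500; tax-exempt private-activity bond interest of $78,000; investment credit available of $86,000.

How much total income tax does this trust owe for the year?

Mainline income levy:
  $389,000 × 16% = $62,240
  $53,000 × 30% = $15,900
  $95,500 × 40% = $38,200
  → $116,340
  Less investment credit $86,000 → $30,340

Book-profits minimum tax:
  Adjusted income: $537,500 + $13,500 + $32,500 + $78,000 = $661,500
  Exemption: 25% × ($661,500 − $224,000) = $109,375 ≥ $98,000, so the exemption is fully phased out
  Base: $661,500 − $0 = $661,500
  $661,500 × 15% = $99,225

$99,225 > $30,340, so the book-profits minimum tax is the binding amount.

$99,225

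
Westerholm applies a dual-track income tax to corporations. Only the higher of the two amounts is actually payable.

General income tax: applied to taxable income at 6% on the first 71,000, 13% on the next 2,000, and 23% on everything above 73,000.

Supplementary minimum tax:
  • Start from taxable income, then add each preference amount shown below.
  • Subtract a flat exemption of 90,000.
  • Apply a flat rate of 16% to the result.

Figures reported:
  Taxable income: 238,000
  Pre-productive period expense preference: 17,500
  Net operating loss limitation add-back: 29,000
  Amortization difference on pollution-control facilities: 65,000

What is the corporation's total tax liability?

42,470

Supplementary minimum tax:
  Adjusted income: 238,000 + 17,500 + 29,000 + 65,000 = 349,500
  Less exemption 90,000 → base 259,500
  259,500 × 16% = 41,520

General income tax:
  71,000 × 6% = 4,260
  2,000 × 13% = 260
  165,000 × 23% = 37,950
  → 42,470

42,470 > 41,520, so the general income tax governs.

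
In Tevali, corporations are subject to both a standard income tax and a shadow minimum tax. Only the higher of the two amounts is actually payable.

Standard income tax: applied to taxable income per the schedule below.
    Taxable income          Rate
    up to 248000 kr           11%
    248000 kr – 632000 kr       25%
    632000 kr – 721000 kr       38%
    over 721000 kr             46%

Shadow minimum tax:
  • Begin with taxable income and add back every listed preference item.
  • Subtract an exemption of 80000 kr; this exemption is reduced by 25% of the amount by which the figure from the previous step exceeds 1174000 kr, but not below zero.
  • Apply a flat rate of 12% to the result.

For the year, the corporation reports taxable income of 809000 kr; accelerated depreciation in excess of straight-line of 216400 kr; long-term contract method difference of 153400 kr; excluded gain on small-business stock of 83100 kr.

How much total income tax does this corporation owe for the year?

197580 kr

Shadow minimum tax:
  Adjusted income: 809000 kr + 216400 kr + 153400 kr + 83100 kr = 1261900 kr
  Exemption: 80000 kr − 25% × (1261900 kr − 1174000 kr) = 80000 kr − 21975 kr = 58025 kr
  Base: 1261900 kr − 58025 kr = 1203875 kr
  1203875 kr × 12% = 144465 kr

Standard income tax:
  248000 kr × 11% = 27280 kr
  384000 kr × 25% = 96000 kr
  89000 kr × 38% = 33820 kr
  88000 kr × 46% = 40480 kr
  → 197580 kr

197580 kr > 144465 kr, so the standard income tax governs.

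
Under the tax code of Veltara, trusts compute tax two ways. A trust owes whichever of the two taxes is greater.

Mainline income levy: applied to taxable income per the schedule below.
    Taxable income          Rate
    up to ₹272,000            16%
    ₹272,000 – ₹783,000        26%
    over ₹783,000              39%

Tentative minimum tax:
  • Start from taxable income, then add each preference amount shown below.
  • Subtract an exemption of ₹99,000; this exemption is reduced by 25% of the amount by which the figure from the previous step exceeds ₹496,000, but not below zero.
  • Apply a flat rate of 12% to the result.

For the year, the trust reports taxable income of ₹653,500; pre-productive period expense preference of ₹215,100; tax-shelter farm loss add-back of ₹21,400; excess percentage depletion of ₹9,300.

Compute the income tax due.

₹142,710

Mainline income levy:
  ₹272,000 × 16% = ₹43,520
  ₹381,500 × 26% = ₹99,190
  → ₹142,710

Tentative minimum tax:
  Adjusted income: ₹653,500 + ₹215,100 + ₹21,400 + ₹9,300 = ₹899,300
  Exemption: 25% × (₹899,300 − ₹496,000) = ₹100,825 ≥ ₹99,000, so the exemption is fully phased out
  Base: ₹899,300 − ₹0 = ₹899,300
  ₹899,300 × 12% = ₹107,916

₹142,710 > ₹107,916, so the mainline income levy governs.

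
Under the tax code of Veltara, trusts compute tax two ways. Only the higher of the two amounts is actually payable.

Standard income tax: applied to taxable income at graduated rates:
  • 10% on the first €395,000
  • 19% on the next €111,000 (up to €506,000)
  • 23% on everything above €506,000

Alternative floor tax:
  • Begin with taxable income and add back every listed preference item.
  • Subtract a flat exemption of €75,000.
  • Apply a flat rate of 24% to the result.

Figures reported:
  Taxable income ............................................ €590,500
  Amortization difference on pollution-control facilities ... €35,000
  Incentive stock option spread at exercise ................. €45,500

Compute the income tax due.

€143,040

Alternative floor tax:
  Adjusted income: €590,500 + €35,000 + €45,500 = €671,000
  Less exemption €75,000 → base €596,000
  €596,000 × 24% = €143,040

Standard income tax:
  €395,000 × 10% = €39,500
  €111,000 × 19% = €21,090
  €84,500 × 23% = €19,435
  → €80,025

€143,040 > €80,025, so the alternative floor tax is the binding amount.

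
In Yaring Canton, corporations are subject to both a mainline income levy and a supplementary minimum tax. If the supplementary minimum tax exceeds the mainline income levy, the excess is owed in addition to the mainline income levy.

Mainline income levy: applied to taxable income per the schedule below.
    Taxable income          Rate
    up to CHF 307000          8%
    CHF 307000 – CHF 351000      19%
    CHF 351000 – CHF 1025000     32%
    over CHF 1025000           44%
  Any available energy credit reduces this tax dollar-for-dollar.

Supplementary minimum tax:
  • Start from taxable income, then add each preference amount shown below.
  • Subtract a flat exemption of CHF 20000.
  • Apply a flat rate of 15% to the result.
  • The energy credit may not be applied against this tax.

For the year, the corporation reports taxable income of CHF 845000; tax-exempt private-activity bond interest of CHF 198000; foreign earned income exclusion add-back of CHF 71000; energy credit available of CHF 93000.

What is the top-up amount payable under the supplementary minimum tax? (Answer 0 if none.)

Supplementary minimum tax:
  Adjusted income: CHF 845000 + CHF 198000 + CHF 71000 = CHF 1114000
  Less exemption CHF 20000 → base CHF 1094000
  CHF 1094000 × 15% = CHF 164100

Mainline income levy:
  CHF 307000 × 8% = CHF 24560
  CHF 44000 × 19% = CHF 8360
  CHF 494000 × 32% = CHF 158080
  → CHF 191000
  Less energy credit CHF 93000 → CHF 98000

Excess of supplementary minimum tax over mainline income levy: CHF 164100 − CHF 98000 = CHF 66100.

CHF 66100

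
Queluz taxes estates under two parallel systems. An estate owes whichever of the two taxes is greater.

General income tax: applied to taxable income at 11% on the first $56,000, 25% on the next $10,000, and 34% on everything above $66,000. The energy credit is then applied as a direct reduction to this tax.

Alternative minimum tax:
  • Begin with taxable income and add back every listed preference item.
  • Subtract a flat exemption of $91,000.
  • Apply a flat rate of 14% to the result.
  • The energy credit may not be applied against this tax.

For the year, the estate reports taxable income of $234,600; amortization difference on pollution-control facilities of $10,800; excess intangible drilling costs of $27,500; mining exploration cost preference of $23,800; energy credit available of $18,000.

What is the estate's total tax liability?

$47,984

Alternative minimum tax:
  Adjusted income: $234,600 + $10,800 + $27,500 + $23,800 = $296,700
  Less exemption $91,000 → base $205,700
  $205,700 × 14% = $28,798

General income tax:
  $56,000 × 11% = $6,160
  $10,000 × 25% = $2,500
  $168,600 × 34% = $57,324
  → $65,984
  Less energy credit $18,000 → $47,984

$47,984 > $28,798, so the general income tax governs.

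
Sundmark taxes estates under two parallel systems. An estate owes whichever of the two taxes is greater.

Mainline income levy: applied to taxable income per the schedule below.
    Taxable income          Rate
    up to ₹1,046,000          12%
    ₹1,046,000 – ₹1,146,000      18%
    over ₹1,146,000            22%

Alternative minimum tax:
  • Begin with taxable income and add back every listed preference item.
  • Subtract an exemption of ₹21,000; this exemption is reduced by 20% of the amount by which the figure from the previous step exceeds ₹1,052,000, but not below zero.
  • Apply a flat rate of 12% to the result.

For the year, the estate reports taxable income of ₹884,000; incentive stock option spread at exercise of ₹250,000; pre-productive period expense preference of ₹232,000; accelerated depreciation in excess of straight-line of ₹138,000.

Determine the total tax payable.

Alternative minimum tax:
  Adjusted income: ₹884,000 + ₹250,000 + ₹232,000 + ₹138,000 = ₹1,504,000
  Exemption: 20% × (₹1,504,000 − ₹1,052,000) = ₹90,400 ≥ ₹21,000, so the exemption is fully phased out
  Base: ₹1,504,000 − ₹0 = ₹1,504,000
  ₹1,504,000 × 12% = ₹180,480

Mainline income levy:
  ₹884,000 × 12% = ₹106,080

₹180,480 > ₹106,080, so the alternative minimum tax is the binding amount.

₹180,480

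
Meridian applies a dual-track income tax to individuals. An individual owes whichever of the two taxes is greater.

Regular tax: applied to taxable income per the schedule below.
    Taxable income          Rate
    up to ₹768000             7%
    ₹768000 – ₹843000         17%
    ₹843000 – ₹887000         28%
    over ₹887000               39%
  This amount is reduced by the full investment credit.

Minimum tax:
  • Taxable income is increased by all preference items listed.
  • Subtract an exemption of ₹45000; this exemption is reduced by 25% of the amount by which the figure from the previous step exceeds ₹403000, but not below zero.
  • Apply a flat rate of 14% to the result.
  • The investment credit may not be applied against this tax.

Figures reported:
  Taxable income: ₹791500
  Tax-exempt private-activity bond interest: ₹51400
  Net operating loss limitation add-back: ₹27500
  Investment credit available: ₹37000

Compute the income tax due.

₹121856

Minimum tax:
  Adjusted income: ₹791500 + ₹51400 + ₹27500 = ₹870400
  Exemption: 25% × (₹870400 − ₹403000) = ₹116850 ≥ ₹45000, so the exemption is fully phased out
  Base: ₹870400 − ₹0 = ₹870400
  ₹870400 × 14% = ₹121856

Regular tax:
  ₹768000 × 7% = ₹53760
  ₹23500 × 17% = ₹3995
  → ₹57755
  Less investment credit ₹37000 → ₹20755

₹121856 > ₹20755, so the minimum tax is the binding amount.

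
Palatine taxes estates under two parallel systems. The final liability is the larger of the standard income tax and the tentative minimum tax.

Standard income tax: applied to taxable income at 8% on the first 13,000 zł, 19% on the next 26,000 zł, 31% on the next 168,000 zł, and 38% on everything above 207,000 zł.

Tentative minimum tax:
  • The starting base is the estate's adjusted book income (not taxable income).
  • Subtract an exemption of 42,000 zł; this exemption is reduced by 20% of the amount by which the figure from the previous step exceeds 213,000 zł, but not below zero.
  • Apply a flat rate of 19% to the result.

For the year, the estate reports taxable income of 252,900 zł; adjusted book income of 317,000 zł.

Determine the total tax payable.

75,502 zł

Tentative minimum tax:
  Base (adjusted book income): 317,000 zł
  Exemption: 42,000 zł − 20% × (317,000 zł − 213,000 zł) = 42,000 zł − 20,800 zł = 21,200 zł
  Base: 317,000 zł − 21,200 zł = 295,800 zł
  295,800 zł × 19% = 56,202 zł

Standard income tax:
  13,000 zł × 8% = 1,040 zł
  26,000 zł × 19% = 4,940 zł
  168,000 zł × 31% = 52,080 zł
  45,900 zł × 38% = 17,442 zł
  → 75,502 zł

75,502 zł > 56,202 zł, so the standard income tax governs.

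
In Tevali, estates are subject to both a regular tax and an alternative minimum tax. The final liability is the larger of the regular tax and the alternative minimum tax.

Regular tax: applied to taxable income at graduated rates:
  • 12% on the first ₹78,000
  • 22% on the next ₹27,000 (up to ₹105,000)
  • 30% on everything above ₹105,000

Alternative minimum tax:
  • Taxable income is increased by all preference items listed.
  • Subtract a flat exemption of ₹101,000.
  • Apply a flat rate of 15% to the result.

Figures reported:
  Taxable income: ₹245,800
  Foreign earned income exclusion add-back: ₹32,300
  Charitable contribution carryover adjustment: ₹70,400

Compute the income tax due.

Alternative minimum tax:
  Adjusted income: ₹245,800 + ₹32,300 + ₹70,400 = ₹348,500
  Less exemption ₹101,000 → base ₹247,500
  ₹247,500 × 15% = ₹37,125

Regular tax:
  ₹78,000 × 12% = ₹9,360
  ₹27,000 × 22% = ₹5,940
  ₹140,800 × 30% = ₹42,240
  → ₹57,540

₹57,540 > ₹37,125, so the regular tax governs.

₹57,540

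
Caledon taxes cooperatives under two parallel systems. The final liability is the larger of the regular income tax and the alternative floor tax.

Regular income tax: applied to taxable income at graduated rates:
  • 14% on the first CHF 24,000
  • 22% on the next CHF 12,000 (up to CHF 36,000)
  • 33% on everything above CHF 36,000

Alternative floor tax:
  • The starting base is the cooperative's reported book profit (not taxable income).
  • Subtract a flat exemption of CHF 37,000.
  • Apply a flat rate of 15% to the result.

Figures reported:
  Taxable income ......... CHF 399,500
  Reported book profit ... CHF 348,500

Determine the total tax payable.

CHF 125,955

Alternative floor tax:
  Base (reported book profit): CHF 348,500
  Less exemption CHF 37,000 → base CHF 311,500
  CHF 311,500 × 15% = CHF 46,725

Regular income tax:
  CHF 24,000 × 14% = CHF 3,360
  CHF 12,000 × 22% = CHF 2,640
  CHF 363,500 × 33% = CHF 119,955
  → CHF 125,955

CHF 125,955 > CHF 46,725, so the regular income tax governs.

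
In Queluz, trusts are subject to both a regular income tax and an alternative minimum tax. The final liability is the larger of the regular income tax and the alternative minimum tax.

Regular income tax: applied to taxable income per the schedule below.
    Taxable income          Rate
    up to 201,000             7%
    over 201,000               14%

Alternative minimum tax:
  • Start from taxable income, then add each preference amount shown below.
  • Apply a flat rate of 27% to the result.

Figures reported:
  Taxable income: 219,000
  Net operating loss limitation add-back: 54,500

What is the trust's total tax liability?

Alternative minimum tax:
  Adjusted income: 219,000 + 54,500 = 273,500
  273,500 × 27% = 73,845

Regular income tax:
  201,000 × 7% = 14,070
  18,000 × 14% = 2,520
  → 16,590

73,845 > 16,590, so the alternative minimum tax is the binding amount.

73,845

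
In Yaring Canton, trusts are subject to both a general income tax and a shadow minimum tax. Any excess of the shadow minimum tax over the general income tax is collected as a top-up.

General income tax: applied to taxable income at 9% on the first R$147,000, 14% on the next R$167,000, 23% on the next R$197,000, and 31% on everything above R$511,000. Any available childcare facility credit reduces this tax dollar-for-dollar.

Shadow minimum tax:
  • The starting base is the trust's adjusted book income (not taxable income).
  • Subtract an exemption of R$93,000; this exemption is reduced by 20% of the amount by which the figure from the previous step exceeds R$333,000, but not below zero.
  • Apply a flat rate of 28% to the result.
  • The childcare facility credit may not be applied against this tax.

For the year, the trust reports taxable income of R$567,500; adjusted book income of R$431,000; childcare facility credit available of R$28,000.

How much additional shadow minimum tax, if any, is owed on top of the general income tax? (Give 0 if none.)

Shadow minimum tax:
  Base (adjusted book income): R$431,000
  Exemption: R$93,000 − 20% × (R$431,000 − R$333,000) = R$93,000 − R$19,600 = R$73,400
  Base: R$431,000 − R$73,400 = R$357,600
  R$357,600 × 28% = R$100,128

General income tax:
  R$147,000 × 9% = R$13,230
  R$167,000 × 14% = R$23,380
  R$197,000 × 23% = R$45,310
  R$56,500 × 31% = R$17,515
  → R$99,435
  Less childcare facility credit R$28,000 → R$71,435

Excess of shadow minimum tax over general income tax: R$100,128 − R$71,435 = R$28,693.

R$28,693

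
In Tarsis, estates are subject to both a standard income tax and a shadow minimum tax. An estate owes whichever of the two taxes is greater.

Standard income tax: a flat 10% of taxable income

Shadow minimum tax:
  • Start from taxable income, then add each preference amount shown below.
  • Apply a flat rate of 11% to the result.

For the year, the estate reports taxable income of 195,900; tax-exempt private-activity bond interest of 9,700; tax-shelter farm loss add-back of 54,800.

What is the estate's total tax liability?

28,644

Shadow minimum tax:
  Adjusted income: 195,900 + 9,700 + 54,800 = 260,400
  260,400 × 11% = 28,644

Standard income tax:
  195,900 × 10% = 19,590

28,644 > 19,590, so the shadow minimum tax is the binding amount.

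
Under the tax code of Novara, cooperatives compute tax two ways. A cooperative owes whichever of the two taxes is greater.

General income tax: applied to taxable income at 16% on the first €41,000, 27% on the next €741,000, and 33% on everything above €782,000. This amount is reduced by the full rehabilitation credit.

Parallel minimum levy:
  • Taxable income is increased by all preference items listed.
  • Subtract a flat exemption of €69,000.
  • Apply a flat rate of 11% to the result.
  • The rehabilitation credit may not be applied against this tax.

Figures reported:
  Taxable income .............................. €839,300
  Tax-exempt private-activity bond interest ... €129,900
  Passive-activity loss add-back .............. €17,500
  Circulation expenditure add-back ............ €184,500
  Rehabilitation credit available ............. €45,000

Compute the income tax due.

Parallel minimum levy:
  Adjusted income: €839,300 + €129,900 + €17,500 + €184,500 = €1,171,200
  Less exemption €69,000 → base €1,102,200
  €1,102,200 × 11% = €121,242

General income tax:
  €41,000 × 16% = €6,560
  €741,000 × 27% = €200,070
  €57,300 × 33% = €18,909
  → €225,539
  Less rehabilitation credit €45,000 → €180,539

€180,539 > €121,242, so the general income tax governs.

€180,539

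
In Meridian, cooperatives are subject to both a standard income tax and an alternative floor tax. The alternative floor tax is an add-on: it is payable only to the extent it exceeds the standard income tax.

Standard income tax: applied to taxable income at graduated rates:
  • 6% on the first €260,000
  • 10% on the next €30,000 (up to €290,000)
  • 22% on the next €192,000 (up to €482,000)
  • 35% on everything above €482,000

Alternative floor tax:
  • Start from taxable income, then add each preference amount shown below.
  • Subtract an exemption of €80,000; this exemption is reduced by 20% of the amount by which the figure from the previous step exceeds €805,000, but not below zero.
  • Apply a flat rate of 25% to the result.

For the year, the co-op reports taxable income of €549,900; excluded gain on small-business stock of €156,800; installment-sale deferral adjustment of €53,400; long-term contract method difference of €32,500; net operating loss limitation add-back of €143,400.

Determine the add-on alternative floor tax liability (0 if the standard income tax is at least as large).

€135,945

Standard income tax:
  €260,000 × 6% = €15,600
  €30,000 × 10% = €3,000
  €192,000 × 22% = €42,240
  €67,900 × 35% = €23,765
  → €84,605

Alternative floor tax:
  Adjusted income: €549,900 + €156,800 + €53,400 + €32,500 + €143,400 = €936,000
  Exemption: €80,000 − 20% × (€936,000 − €805,000) = €80,000 − €26,200 = €53,800
  Base: €936,000 − €53,800 = €882,200
  €882,200 × 25% = €220,550

Excess of alternative floor tax over standard income tax: €220,550 − €84,605 = €135,945.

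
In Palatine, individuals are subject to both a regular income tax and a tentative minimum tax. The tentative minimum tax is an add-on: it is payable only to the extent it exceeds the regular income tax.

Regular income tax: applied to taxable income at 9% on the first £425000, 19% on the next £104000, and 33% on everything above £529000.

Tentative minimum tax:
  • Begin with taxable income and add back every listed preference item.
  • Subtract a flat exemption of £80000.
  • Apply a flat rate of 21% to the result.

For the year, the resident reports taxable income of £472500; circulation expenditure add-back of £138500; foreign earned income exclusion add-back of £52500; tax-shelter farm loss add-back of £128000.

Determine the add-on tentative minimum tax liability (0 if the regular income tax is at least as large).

Tentative minimum tax:
  Adjusted income: £472500 + £138500 + £52500 + £128000 = £791500
  Less exemption £80000 → base £711500
  £711500 × 21% = £149415

Regular income tax:
  £425000 × 9% = £38250
  £47500 × 19% = £9025
  → £47275

Excess of tentative minimum tax over regular income tax: £149415 − £47275 = £102140.

£102140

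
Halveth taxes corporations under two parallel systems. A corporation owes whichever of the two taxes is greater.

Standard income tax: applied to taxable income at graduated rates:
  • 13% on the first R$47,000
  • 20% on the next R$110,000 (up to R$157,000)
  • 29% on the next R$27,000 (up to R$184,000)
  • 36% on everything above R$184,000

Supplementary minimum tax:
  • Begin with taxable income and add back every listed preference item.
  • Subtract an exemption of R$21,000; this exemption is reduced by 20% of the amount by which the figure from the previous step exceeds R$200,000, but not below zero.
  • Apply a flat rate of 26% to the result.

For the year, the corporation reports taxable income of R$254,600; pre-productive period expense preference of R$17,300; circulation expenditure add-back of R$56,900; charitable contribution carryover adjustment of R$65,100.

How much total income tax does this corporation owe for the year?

Standard income tax:
  R$47,000 × 13% = R$6,110
  R$110,000 × 20% = R$22,000
  R$27,000 × 29% = R$7,830
  R$70,600 × 36% = R$25,416
  → R$61,356

Supplementary minimum tax:
  Adjusted income: R$254,600 + R$17,300 + R$56,900 + R$65,100 = R$393,900
  Exemption: 20% × (R$393,900 − R$200,000) = R$38,780 ≥ R$21,000, so the exemption is fully phased out
  Base: R$393,900 − R$0 = R$393,900
  R$393,900 × 26% = R$102,414

R$102,414 > R$61,356, so the supplementary minimum tax is the binding amount.

R$102,414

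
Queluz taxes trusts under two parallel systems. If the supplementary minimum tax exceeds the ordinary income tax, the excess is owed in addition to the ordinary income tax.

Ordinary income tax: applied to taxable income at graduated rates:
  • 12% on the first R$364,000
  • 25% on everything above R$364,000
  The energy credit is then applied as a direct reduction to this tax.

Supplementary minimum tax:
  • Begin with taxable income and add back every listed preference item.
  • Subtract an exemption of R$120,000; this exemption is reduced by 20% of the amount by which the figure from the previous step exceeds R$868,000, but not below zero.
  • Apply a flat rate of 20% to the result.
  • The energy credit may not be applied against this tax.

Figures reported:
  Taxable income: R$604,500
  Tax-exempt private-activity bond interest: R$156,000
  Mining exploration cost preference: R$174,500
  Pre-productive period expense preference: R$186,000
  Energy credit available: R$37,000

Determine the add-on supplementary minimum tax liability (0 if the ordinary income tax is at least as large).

Ordinary income tax:
  R$364,000 × 12% = R$43,680
  R$240,500 × 25% = R$60,125
  → R$103,805
  Less energy credit R$37,000 → R$66,805

Supplementary minimum tax:
  Adjusted income: R$604,500 + R$156,000 + R$174,500 + R$186,000 = R$1,121,000
  Exemption: R$120,000 − 20% × (R$1,121,000 − R$868,000) = R$120,000 − R$50,600 = R$69,400
  Base: R$1,121,000 − R$69,400 = R$1,051,600
  R$1,051,600 × 20% = R$210,320

Excess of supplementary minimum tax over ordinary income tax: R$210,320 − R$66,805 = R$143,515.

R$143,515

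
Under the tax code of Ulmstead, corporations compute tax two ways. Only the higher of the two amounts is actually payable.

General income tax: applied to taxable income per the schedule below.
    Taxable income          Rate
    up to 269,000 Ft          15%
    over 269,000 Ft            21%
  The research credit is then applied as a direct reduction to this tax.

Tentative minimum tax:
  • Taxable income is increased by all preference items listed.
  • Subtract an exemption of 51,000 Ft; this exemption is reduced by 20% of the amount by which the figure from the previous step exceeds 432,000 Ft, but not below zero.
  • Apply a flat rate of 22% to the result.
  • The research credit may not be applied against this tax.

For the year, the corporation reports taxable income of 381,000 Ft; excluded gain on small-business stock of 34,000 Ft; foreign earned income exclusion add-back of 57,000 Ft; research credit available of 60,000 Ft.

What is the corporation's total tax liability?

Tentative minimum tax:
  Adjusted income: 381,000 Ft + 34,000 Ft + 57,000 Ft = 472,000 Ft
  Exemption: 51,000 Ft − 20% × (472,000 Ft − 432,000 Ft) = 51,000 Ft − 8,000 Ft = 43,000 Ft
  Base: 472,000 Ft − 43,000 Ft = 429,000 Ft
  429,000 Ft × 22% = 94,380 Ft

General income tax:
  269,000 Ft × 15% = 40,350 Ft
  112,000 Ft × 21% = 23,520 Ft
  → 63,870 Ft
  Less research credit 60,000 Ft → 3,870 Ft

94,380 Ft > 3,870 Ft, so the tentative minimum tax is the binding amount.

94,380 Ft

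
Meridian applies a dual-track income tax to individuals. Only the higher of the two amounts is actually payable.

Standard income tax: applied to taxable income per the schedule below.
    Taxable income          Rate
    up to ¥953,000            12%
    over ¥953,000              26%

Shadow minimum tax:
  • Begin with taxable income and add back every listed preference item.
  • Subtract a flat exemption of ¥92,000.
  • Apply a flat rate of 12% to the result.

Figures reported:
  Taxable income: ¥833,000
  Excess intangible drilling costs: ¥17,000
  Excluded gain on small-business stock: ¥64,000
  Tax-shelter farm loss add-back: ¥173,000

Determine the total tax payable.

Standard income tax:
  ¥833,000 × 12% = ¥99,960

Shadow minimum tax:
  Adjusted income: ¥833,000 + ¥17,000 + ¥64,000 + ¥173,000 = ¥1,087,000
  Less exemption ¥92,000 → base ¥995,000
  ¥995,000 × 12% = ¥119,400

¥119,400 > ¥99,960, so the shadow minimum tax is the binding amount.

¥119,400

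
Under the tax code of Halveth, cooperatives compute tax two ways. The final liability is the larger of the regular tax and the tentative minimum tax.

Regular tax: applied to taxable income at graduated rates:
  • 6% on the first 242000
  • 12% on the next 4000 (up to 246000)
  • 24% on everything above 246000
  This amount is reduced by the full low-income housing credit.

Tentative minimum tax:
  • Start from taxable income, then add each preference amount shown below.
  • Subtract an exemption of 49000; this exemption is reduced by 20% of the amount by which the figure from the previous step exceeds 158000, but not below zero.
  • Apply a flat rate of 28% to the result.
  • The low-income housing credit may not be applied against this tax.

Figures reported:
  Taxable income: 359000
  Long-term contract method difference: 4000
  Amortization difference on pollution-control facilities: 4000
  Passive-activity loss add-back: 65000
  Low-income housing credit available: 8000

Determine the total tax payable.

Regular tax:
  242000 × 6% = 14520
  4000 × 12% = 480
  113000 × 24% = 27120
  → 42120
  Less low-income housing credit 8000 → 34120

Tentative minimum tax:
  Adjusted income: 359000 + 4000 + 4000 + 65000 = 432000
  Exemption: 20% × (432000 − 158000) = 54800 ≥ 49000, so the exemption is fully phased out
  Base: 432000 − 0 = 432000
  432000 × 28% = 120960

120960 > 34120, so the tentative minimum tax is the binding amount.

120960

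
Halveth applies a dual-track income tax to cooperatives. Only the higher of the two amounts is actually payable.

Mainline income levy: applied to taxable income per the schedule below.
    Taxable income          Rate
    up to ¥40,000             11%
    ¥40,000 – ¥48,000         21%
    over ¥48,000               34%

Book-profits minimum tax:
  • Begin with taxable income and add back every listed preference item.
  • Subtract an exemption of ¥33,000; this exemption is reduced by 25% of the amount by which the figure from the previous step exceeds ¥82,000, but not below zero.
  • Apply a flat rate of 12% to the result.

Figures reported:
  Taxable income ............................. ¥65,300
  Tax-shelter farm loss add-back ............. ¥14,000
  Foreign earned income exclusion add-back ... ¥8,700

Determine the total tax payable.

Mainline income levy:
  ¥40,000 × 11% = ¥4,400
  ¥8,000 × 21% = ¥1,680
  ¥17,300 × 34% = ¥5,882
  → ¥11,962

Book-profits minimum tax:
  Adjusted income: ¥65,300 + ¥14,000 + ¥8,700 = ¥88,000
  Exemption: ¥33,000 − 25% × (¥88,000 − ¥82,000) = ¥33,000 − ¥1,500 = ¥31,500
  Base: ¥88,000 − ¥31,500 = ¥56,500
  ¥56,500 × 12% = ¥6,780

¥11,962 > ¥6,780, so the mainline income levy governs.

¥11,962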